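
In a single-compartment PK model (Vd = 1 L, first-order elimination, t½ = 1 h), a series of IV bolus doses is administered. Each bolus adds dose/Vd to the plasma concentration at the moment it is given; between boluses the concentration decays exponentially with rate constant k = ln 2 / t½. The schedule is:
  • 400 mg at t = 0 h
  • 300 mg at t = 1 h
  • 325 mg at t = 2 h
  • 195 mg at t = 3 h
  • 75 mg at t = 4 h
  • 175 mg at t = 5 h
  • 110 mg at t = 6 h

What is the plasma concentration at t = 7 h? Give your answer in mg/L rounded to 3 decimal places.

k = ln 2 / 1 = 0.69315 per h
Dose 1 (400 mg at t=0 h): 400·exp(−0.69315·7) = 3.125 mg/L
Dose 2 (300 mg at t=1 h): 300·exp(−0.69315·6) = 4.688 mg/L
Dose 3 (325 mg at t=2 h): 325·exp(−0.69315·5) = 10.156 mg/L
Dose 4 (195 mg at t=3 h): 195·exp(−0.69315·4) = 12.188 mg/L
Dose 5 (75 mg at t=4 h): 75·exp(−0.69315·3) = 9.375 mg/L
Dose 6 (175 mg at t=5 h): 175·exp(−0.69315·2) = 43.750 mg/L
Dose 7 (110 mg at t=6 h): 110·exp(−0.69315·1) = 55.000 mg/L
C(7) = 3.125 + 4.688 + 10.156 + 12.188 + 9.375 + 43.750 + 55.000 = 138.281 mg/L

138.281 mg/L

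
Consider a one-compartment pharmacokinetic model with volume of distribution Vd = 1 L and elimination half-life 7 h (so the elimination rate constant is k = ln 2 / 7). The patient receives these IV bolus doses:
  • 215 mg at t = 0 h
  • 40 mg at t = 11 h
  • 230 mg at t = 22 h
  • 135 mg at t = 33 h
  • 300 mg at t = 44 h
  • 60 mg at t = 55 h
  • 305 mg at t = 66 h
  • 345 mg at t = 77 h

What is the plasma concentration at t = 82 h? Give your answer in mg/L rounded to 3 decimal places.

k = ln 2 / 7 = 0.09902 per h
Dose 1 (215 mg at t=0 h): 215·exp(−0.09902·82) = 0.064 mg/L
Dose 2 (40 mg at t=11 h): 40·exp(−0.09902·71) = 0.035 mg/L
Dose 3 (230 mg at t=22 h): 230·exp(−0.09902·60) = 0.605 mg/L
Dose 4 (135 mg at t=33 h): 135·exp(−0.09902·49) = 1.055 mg/L
Dose 5 (300 mg at t=44 h): 300·exp(−0.09902·38) = 6.966 mg/L
Dose 6 (60 mg at t=55 h): 60·exp(−0.09902·27) = 4.140 mg/L
Dose 7 (305 mg at t=66 h): 305·exp(−0.09902·16) = 62.551 mg/L
Dose 8 (345 mg at t=77 h): 345·exp(−0.09902·5) = 210.280 mg/L
C(82) = 0.064 + 0.035 + 0.605 + 1.055 + 6.966 + 4.140 + 62.551 + 210.280 = 285.695 mg/L

285.695 mg/L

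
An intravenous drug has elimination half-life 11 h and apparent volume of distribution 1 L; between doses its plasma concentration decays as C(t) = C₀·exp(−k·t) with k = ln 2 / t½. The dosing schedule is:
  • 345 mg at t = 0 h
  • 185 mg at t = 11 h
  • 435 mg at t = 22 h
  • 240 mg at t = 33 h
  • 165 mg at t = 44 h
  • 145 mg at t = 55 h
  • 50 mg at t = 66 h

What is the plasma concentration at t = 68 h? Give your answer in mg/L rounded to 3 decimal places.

204.626 mg/L

k = ln 2 / 11 = 0.06301 per h
Dose 1 (345 mg at t=0 h): 345·exp(−0.06301·68) = 4.752 mg/L
Dose 2 (185 mg at t=11 h): 185·exp(−0.06301·57) = 5.097 mg/L
Dose 3 (435 mg at t=22 h): 435·exp(−0.06301·46) = 23.968 mg/L
Dose 4 (240 mg at t=33 h): 240·exp(−0.06301·35) = 26.448 mg/L
Dose 5 (165 mg at t=44 h): 165·exp(−0.06301·24) = 36.366 mg/L
Dose 6 (145 mg at t=55 h): 145·exp(−0.06301·13) = 63.915 mg/L
Dose 7 (50 mg at t=66 h): 50·exp(−0.06301·2) = 44.080 mg/L
C(68) = 4.752 + 5.097 + 23.968 + 26.448 + 36.366 + 63.915 + 44.080 = 204.626 mg/L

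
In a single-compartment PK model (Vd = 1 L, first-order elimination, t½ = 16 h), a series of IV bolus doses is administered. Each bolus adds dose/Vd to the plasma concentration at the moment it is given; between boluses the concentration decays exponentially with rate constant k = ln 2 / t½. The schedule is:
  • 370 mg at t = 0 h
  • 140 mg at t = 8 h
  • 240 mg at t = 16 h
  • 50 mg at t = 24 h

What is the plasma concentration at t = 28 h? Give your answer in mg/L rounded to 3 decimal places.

353.614 mg/L

k = ln 2 / 16 = 0.04332 per h
Dose 1 (370 mg at t=0 h): 370·exp(−0.04332·28) = 110.002 mg/L
Dose 2 (140 mg at t=8 h): 140·exp(−0.04332·20) = 58.863 mg/L
Dose 3 (240 mg at t=16 h): 240·exp(−0.04332·12) = 142.705 mg/L
Dose 4 (50 mg at t=24 h): 50·exp(−0.04332·4) = 42.045 mg/L
C(28) = 110.002 + 58.863 + 142.705 + 42.045 = 353.614 mg/L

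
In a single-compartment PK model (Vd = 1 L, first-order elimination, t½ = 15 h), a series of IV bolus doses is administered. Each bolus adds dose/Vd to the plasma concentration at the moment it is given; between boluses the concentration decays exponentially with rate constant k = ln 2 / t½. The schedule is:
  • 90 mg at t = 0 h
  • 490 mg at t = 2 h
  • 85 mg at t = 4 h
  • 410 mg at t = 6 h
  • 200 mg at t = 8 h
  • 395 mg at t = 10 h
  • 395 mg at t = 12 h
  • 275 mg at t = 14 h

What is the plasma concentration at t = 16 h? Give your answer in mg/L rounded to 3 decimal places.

k = ln 2 / 15 = 0.04621 per h
Dose 1 (90 mg at t=0 h): 90·exp(−0.04621·16) = 42.968 mg/L
Dose 2 (490 mg at t=2 h): 490·exp(−0.04621·14) = 256.587 mg/L
Dose 3 (85 mg at t=4 h): 85·exp(−0.04621·12) = 48.820 mg/L
Dose 4 (410 mg at t=6 h): 410·exp(−0.04621·10) = 258.284 mg/L
Dose 5 (200 mg at t=8 h): 200·exp(−0.04621·8) = 138.191 mg/L
Dose 6 (395 mg at t=10 h): 395·exp(−0.04621·6) = 299.354 mg/L
Dose 7 (395 mg at t=12 h): 395·exp(−0.04621·4) = 328.339 mg/L
Dose 8 (275 mg at t=14 h): 275·exp(−0.04621·2) = 250.724 mg/L
C(16) = 42.968 + 256.587 + 48.820 + 258.284 + 138.191 + 299.354 + 328.339 + 250.724 = 1623.266 mg/L

1623.266 mg/L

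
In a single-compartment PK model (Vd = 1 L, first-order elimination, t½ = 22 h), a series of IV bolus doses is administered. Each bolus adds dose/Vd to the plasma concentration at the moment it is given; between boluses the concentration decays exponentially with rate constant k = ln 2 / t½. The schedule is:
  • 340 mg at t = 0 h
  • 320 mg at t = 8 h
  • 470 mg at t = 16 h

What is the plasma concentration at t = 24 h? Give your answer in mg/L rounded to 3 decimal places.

718.198 mg/L

k = ln 2 / 22 = 0.03151 per h
Dose 1 (340 mg at t=0 h): 340·exp(−0.03151·24) = 159.618 mg/L
Dose 2 (320 mg at t=8 h): 320·exp(−0.03151·16) = 193.294 mg/L
Dose 3 (470 mg at t=16 h): 470·exp(−0.03151·8) = 365.285 mg/L
C(24) = 159.618 + 193.294 + 365.285 = 718.198 mg/L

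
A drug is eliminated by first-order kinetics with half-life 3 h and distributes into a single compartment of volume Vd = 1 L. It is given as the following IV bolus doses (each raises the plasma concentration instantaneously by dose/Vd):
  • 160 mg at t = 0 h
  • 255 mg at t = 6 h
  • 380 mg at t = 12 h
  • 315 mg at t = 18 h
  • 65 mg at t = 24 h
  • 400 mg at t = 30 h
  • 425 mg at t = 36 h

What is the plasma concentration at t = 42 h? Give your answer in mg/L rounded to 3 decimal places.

k = ln 2 / 3 = 0.23105 per h
Dose 1 (160 mg at t=0 h): 160·exp(−0.23105·42) = 0.010 mg/L
Dose 2 (255 mg at t=6 h): 255·exp(−0.23105·36) = 0.062 mg/L
Dose 3 (380 mg at t=12 h): 380·exp(−0.23105·30) = 0.371 mg/L
Dose 4 (315 mg at t=18 h): 315·exp(−0.23105·24) = 1.230 mg/L
Dose 5 (65 mg at t=24 h): 65·exp(−0.23105·18) = 1.016 mg/L
Dose 6 (400 mg at t=30 h): 400·exp(−0.23105·12) = 25.000 mg/L
Dose 7 (425 mg at t=36 h): 425·exp(−0.23105·6) = 106.250 mg/L
C(42) = 0.010 + 0.062 + 0.371 + 1.230 + 1.016 + 25.000 + 106.250 = 133.939 mg/L

133.939 mg/L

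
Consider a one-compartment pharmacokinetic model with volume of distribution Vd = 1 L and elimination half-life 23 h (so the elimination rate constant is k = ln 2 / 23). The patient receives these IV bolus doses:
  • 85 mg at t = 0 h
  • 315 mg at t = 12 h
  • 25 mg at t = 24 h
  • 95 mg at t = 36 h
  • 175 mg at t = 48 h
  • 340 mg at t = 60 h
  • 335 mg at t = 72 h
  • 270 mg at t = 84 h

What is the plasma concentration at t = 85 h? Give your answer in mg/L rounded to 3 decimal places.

772.971 mg/L

k = ln 2 / 23 = 0.03014 per h
Dose 1 (85 mg at t=0 h): 85·exp(−0.03014·85) = 6.560 mg/L
Dose 2 (315 mg at t=12 h): 315·exp(−0.03014·73) = 34.903 mg/L
Dose 3 (25 mg at t=24 h): 25·exp(−0.03014·61) = 3.977 mg/L
Dose 4 (95 mg at t=36 h): 95·exp(−0.03014·49) = 21.697 mg/L
Dose 5 (175 mg at t=48 h): 175·exp(−0.03014·37) = 57.382 mg/L
Dose 6 (340 mg at t=60 h): 340·exp(−0.03014·25) = 160.056 mg/L
Dose 7 (335 mg at t=72 h): 335·exp(−0.03014·13) = 226.411 mg/L
Dose 8 (270 mg at t=84 h): 270·exp(−0.03014·1) = 261.984 mg/L
C(85) = 6.560 + 34.903 + 3.977 + 21.697 + 57.382 + 160.056 + 226.411 + 261.984 = 772.971 mg/L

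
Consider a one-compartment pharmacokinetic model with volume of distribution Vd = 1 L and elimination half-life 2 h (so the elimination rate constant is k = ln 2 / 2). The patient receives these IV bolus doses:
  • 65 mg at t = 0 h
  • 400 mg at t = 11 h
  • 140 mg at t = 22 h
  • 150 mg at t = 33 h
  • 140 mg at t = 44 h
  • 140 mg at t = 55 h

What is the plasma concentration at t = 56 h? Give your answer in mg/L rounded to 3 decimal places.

101.235 mg/L

k = ln 2 / 2 = 0.34657 per h
Dose 1 (65 mg at t=0 h): 65·exp(−0.34657·56) = 0.000 mg/L
Dose 2 (400 mg at t=11 h): 400·exp(−0.34657·45) = 0.000 mg/L
Dose 3 (140 mg at t=22 h): 140·exp(−0.34657·34) = 0.001 mg/L
Dose 4 (150 mg at t=33 h): 150·exp(−0.34657·23) = 0.052 mg/L
Dose 5 (140 mg at t=44 h): 140·exp(−0.34657·12) = 2.188 mg/L
Dose 6 (140 mg at t=55 h): 140·exp(−0.34657·1) = 98.995 mg/L
C(56) = 0.000 + 0.000 + 0.001 + 0.052 + 2.188 + 98.995 = 101.235 mg/L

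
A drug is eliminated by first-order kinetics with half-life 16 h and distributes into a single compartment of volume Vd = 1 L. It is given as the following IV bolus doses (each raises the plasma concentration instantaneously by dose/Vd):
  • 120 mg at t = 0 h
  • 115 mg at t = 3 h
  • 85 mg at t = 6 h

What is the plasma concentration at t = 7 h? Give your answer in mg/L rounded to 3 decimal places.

k = ln 2 / 16 = 0.04332 per h
Dose 1 (120 mg at t=0 h): 120·exp(−0.04332·7) = 88.610 mg/L
Dose 2 (115 mg at t=3 h): 115·exp(−0.04332·4) = 96.703 mg/L
Dose 3 (85 mg at t=6 h): 85·exp(−0.04332·1) = 81.396 mg/L
C(7) = 88.610 + 96.703 + 81.396 = 266.709 mg/L

266.709 mg/L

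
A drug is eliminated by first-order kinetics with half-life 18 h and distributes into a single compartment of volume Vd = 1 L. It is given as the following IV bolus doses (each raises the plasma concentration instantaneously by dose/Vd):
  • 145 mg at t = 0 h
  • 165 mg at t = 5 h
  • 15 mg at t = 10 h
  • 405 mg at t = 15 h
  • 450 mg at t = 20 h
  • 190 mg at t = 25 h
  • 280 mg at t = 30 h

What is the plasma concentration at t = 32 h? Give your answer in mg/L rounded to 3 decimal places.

1005.336 mg/L

k = ln 2 / 18 = 0.03851 per h
Dose 1 (145 mg at t=0 h): 145·exp(−0.03851·32) = 42.287 mg/L
Dose 2 (165 mg at t=5 h): 165·exp(−0.03851·27) = 58.336 mg/L
Dose 3 (15 mg at t=10 h): 15·exp(−0.03851·22) = 6.429 mg/L
Dose 4 (405 mg at t=15 h): 405·exp(−0.03851·17) = 210.450 mg/L
Dose 5 (450 mg at t=20 h): 450·exp(−0.03851·12) = 283.482 mg/L
Dose 6 (190 mg at t=25 h): 190·exp(−0.03851·7) = 145.106 mg/L
Dose 7 (280 mg at t=30 h): 280·exp(−0.03851·2) = 259.245 mg/L
C(32) = 42.287 + 58.336 + 6.429 + 210.450 + 283.482 + 145.106 + 259.245 = 1005.336 mg/L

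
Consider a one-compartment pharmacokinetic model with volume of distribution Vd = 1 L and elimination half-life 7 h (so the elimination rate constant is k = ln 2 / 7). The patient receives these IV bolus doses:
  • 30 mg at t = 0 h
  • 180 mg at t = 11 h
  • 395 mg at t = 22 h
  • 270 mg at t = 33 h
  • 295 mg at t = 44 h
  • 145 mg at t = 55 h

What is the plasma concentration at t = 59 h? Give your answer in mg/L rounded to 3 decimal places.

196.711 mg/L

k = ln 2 / 7 = 0.09902 per h
Dose 1 (30 mg at t=0 h): 30·exp(−0.09902·59) = 0.087 mg/L
Dose 2 (180 mg at t=11 h): 180·exp(−0.09902·48) = 1.553 mg/L
Dose 3 (395 mg at t=22 h): 395·exp(−0.09902·37) = 10.126 mg/L
Dose 4 (270 mg at t=33 h): 270·exp(−0.09902·26) = 20.571 mg/L
Dose 5 (295 mg at t=44 h): 295·exp(−0.09902·15) = 66.797 mg/L
Dose 6 (145 mg at t=55 h): 145·exp(−0.09902·4) = 97.578 mg/L
C(59) = 0.087 + 1.553 + 10.126 + 20.571 + 66.797 + 97.578 = 196.711 mg/L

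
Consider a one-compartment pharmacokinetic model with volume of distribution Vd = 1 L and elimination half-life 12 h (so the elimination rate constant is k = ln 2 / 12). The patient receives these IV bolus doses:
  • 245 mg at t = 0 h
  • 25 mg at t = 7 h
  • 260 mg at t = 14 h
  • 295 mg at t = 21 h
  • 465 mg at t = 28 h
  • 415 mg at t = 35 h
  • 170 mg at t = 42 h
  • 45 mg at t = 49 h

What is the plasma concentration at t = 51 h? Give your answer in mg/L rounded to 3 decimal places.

526.698 mg/L

k = ln 2 / 12 = 0.05776 per h
Dose 1 (245 mg at t=0 h): 245·exp(−0.05776·51) = 12.876 mg/L
Dose 2 (25 mg at t=7 h): 25·exp(−0.05776·44) = 1.969 mg/L
Dose 3 (260 mg at t=14 h): 260·exp(−0.05776·37) = 30.676 mg/L
Dose 4 (295 mg at t=21 h): 295·exp(−0.05776·30) = 52.149 mg/L
Dose 5 (465 mg at t=28 h): 465·exp(−0.05776·23) = 123.163 mg/L
Dose 6 (415 mg at t=35 h): 415·exp(−0.05776·16) = 164.693 mg/L
Dose 7 (170 mg at t=42 h): 170·exp(−0.05776·9) = 101.083 mg/L
Dose 8 (45 mg at t=49 h): 45·exp(−0.05776·2) = 40.090 mg/L
C(51) = 12.876 + 1.969 + 30.676 + 52.149 + 123.163 + 164.693 + 101.083 + 40.090 = 526.698 mg/L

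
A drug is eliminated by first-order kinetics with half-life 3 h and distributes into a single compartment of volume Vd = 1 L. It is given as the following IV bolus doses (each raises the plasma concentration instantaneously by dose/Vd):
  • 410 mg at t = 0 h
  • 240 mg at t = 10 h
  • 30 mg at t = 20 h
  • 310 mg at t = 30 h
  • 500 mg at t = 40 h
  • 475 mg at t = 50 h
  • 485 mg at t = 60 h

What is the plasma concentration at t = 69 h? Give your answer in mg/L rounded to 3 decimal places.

67.169 mg/L

k = ln 2 / 3 = 0.23105 per h
Dose 1 (410 mg at t=0 h): 410·exp(−0.23105·69) = 0.000 mg/L
Dose 2 (240 mg at t=10 h): 240·exp(−0.23105·59) = 0.000 mg/L
Dose 3 (30 mg at t=20 h): 30·exp(−0.23105·49) = 0.000 mg/L
Dose 4 (310 mg at t=30 h): 310·exp(−0.23105·39) = 0.038 mg/L
Dose 5 (500 mg at t=40 h): 500·exp(−0.23105·29) = 0.615 mg/L
Dose 6 (475 mg at t=50 h): 475·exp(−0.23105·19) = 5.891 mg/L
Dose 7 (485 mg at t=60 h): 485·exp(−0.23105·9) = 60.625 mg/L
C(69) = 0.000 + 0.000 + 0.000 + 0.038 + 0.615 + 5.891 + 60.625 = 67.169 mg/L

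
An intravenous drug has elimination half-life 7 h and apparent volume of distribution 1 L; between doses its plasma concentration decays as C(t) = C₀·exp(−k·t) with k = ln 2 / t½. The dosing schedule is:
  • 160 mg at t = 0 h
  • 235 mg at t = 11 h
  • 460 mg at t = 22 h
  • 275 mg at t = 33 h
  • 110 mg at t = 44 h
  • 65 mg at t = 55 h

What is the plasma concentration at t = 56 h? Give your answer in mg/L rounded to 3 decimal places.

139.818 mg/L

k = ln 2 / 7 = 0.09902 per h
Dose 1 (160 mg at t=0 h): 160·exp(−0.09902·56) = 0.625 mg/L
Dose 2 (235 mg at t=11 h): 235·exp(−0.09902·45) = 2.728 mg/L
Dose 3 (460 mg at t=22 h): 460·exp(−0.09902·34) = 15.871 mg/L
Dose 4 (275 mg at t=33 h): 275·exp(−0.09902·23) = 28.199 mg/L
Dose 5 (110 mg at t=44 h): 110·exp(−0.09902·12) = 33.523 mg/L
Dose 6 (65 mg at t=55 h): 65·exp(−0.09902·1) = 58.872 mg/L
C(56) = 0.625 + 2.728 + 15.871 + 28.199 + 33.523 + 58.872 = 139.818 mg/L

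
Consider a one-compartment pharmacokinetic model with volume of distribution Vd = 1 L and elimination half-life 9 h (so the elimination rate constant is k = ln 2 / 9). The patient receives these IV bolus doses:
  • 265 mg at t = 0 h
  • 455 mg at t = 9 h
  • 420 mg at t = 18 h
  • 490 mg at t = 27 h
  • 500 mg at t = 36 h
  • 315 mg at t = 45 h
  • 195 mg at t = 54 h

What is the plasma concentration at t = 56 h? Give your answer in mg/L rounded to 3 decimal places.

k = ln 2 / 9 = 0.07702 per h
Dose 1 (265 mg at t=0 h): 265·exp(−0.07702·56) = 3.550 mg/L
Dose 2 (455 mg at t=9 h): 455·exp(−0.07702·47) = 12.189 mg/L
Dose 3 (420 mg at t=18 h): 420·exp(−0.07702·38) = 22.503 mg/L
Dose 4 (490 mg at t=27 h): 490·exp(−0.07702·29) = 52.506 mg/L
Dose 5 (500 mg at t=36 h): 500·exp(−0.07702·20) = 107.155 mg/L
Dose 6 (315 mg at t=45 h): 315·exp(−0.07702·11) = 135.016 mg/L
Dose 7 (195 mg at t=54 h): 195·exp(−0.07702·2) = 167.163 mg/L
C(56) = 3.550 + 12.189 + 22.503 + 52.506 + 107.155 + 135.016 + 167.163 = 500.081 mg/L

500.081 mg/L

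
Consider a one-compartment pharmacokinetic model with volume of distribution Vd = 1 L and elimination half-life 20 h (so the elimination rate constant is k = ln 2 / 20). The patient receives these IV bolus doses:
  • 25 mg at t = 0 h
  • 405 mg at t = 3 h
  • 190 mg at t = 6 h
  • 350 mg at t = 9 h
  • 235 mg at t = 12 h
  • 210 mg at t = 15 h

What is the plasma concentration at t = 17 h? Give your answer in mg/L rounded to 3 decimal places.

k = ln 2 / 20 = 0.03466 per h
Dose 1 (25 mg at t=0 h): 25·exp(−0.03466·17) = 13.870 mg/L
Dose 2 (405 mg at t=3 h): 405·exp(−0.03466·14) = 249.307 mg/L
Dose 3 (190 mg at t=6 h): 190·exp(−0.03466·11) = 129.774 mg/L
Dose 4 (350 mg at t=9 h): 350·exp(−0.03466·8) = 265.250 mg/L
Dose 5 (235 mg at t=12 h): 235·exp(−0.03466·5) = 197.611 mg/L
Dose 6 (210 mg at t=15 h): 210·exp(−0.03466·2) = 195.937 mg/L
C(17) = 13.870 + 249.307 + 129.774 + 265.250 + 197.611 + 195.937 = 1051.748 mg/L

1051.748 mg/L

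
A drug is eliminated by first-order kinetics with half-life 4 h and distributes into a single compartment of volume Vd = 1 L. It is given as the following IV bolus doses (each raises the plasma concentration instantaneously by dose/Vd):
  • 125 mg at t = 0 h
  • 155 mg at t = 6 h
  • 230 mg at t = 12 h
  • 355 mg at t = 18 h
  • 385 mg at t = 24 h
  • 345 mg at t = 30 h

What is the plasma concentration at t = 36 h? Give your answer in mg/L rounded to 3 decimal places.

k = ln 2 / 4 = 0.17329 per h
Dose 1 (125 mg at t=0 h): 125·exp(−0.17329·36) = 0.244 mg/L
Dose 2 (155 mg at t=6 h): 155·exp(−0.17329·30) = 0.856 mg/L
Dose 3 (230 mg at t=12 h): 230·exp(−0.17329·24) = 3.594 mg/L
Dose 4 (355 mg at t=18 h): 355·exp(−0.17329·18) = 15.689 mg/L
Dose 5 (385 mg at t=24 h): 385·exp(−0.17329·12) = 48.125 mg/L
Dose 6 (345 mg at t=30 h): 345·exp(−0.17329·6) = 121.976 mg/L
C(36) = 0.244 + 0.856 + 3.594 + 15.689 + 48.125 + 121.976 = 190.484 mg/L

190.484 mg/L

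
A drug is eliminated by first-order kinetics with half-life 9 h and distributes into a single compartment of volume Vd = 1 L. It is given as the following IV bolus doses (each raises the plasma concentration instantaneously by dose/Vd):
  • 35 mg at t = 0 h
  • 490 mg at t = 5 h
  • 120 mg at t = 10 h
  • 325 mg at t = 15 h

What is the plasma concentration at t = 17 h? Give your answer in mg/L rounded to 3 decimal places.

552.503 mg/L

k = ln 2 / 9 = 0.07702 per h
Dose 1 (35 mg at t=0 h): 35·exp(−0.07702·17) = 9.451 mg/L
Dose 2 (490 mg at t=5 h): 490·exp(−0.07702·12) = 194.457 mg/L
Dose 3 (120 mg at t=10 h): 120·exp(−0.07702·7) = 69.992 mg/L
Dose 4 (325 mg at t=15 h): 325·exp(−0.07702·2) = 278.604 mg/L
C(17) = 9.451 + 194.457 + 69.992 + 278.604 = 552.503 mg/L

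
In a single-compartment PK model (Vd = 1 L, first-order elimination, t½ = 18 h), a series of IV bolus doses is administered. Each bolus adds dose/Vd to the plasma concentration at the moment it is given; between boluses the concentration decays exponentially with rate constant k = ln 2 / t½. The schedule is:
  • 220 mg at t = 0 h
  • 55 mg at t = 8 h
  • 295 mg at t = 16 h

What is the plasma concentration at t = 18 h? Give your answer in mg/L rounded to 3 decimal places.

420.555 mg/L

k = ln 2 / 18 = 0.03851 per h
Dose 1 (220 mg at t=0 h): 220·exp(−0.03851·18) = 110.000 mg/L
Dose 2 (55 mg at t=8 h): 55·exp(−0.03851·10) = 37.422 mg/L
Dose 3 (295 mg at t=16 h): 295·exp(−0.03851·2) = 273.133 mg/L
C(18) = 110.000 + 37.422 + 273.133 = 420.555 mg/L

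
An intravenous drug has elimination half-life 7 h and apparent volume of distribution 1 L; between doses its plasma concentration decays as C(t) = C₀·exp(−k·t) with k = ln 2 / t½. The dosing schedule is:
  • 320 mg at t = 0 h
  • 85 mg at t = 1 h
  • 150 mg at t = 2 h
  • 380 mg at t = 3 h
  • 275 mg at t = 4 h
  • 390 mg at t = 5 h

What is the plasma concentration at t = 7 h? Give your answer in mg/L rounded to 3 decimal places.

k = ln 2 / 7 = 0.09902 per h
Dose 1 (320 mg at t=0 h): 320·exp(−0.09902·7) = 160.000 mg/L
Dose 2 (85 mg at t=1 h): 85·exp(−0.09902·6) = 46.924 mg/L
Dose 3 (150 mg at t=2 h): 150·exp(−0.09902·5) = 91.426 mg/L
Dose 4 (380 mg at t=3 h): 380·exp(−0.09902·4) = 255.721 mg/L
Dose 5 (275 mg at t=4 h): 275·exp(−0.09902·3) = 204.324 mg/L
Dose 6 (390 mg at t=5 h): 390·exp(−0.09902·2) = 319.931 mg/L
C(7) = 160.000 + 46.924 + 91.426 + 255.721 + 204.324 + 319.931 = 1078.326 mg/L

1078.326 mg/L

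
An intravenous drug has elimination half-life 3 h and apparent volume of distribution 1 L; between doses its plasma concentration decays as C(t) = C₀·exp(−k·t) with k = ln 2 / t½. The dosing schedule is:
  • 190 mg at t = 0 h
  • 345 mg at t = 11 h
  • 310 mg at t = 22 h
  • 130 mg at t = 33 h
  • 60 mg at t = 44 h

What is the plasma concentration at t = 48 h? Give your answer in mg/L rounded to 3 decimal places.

28.706 mg/L

k = ln 2 / 3 = 0.23105 per h
Dose 1 (190 mg at t=0 h): 190·exp(−0.23105·48) = 0.003 mg/L
Dose 2 (345 mg at t=11 h): 345·exp(−0.23105·37) = 0.067 mg/L
Dose 3 (310 mg at t=22 h): 310·exp(−0.23105·26) = 0.763 mg/L
Dose 4 (130 mg at t=33 h): 130·exp(−0.23105·15) = 4.063 mg/L
Dose 5 (60 mg at t=44 h): 60·exp(−0.23105·4) = 23.811 mg/L
C(48) = 0.003 + 0.067 + 0.763 + 4.063 + 23.811 = 28.706 mg/L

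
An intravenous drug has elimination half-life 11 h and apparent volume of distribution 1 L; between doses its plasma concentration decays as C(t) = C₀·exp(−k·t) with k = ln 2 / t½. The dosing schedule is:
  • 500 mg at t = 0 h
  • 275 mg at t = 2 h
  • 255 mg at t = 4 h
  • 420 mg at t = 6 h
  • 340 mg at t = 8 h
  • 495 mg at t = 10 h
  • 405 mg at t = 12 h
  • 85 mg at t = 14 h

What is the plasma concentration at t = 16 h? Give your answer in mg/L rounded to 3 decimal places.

1573.863 mg/L

k = ln 2 / 11 = 0.06301 per h
Dose 1 (500 mg at t=0 h): 500·exp(−0.06301·16) = 182.435 mg/L
Dose 2 (275 mg at t=2 h): 275·exp(−0.06301·14) = 113.816 mg/L
Dose 3 (255 mg at t=4 h): 255·exp(−0.06301·12) = 119.714 mg/L
Dose 4 (420 mg at t=6 h): 420·exp(−0.06301·10) = 223.659 mg/L
Dose 5 (340 mg at t=8 h): 340·exp(−0.06301·8) = 205.375 mg/L
Dose 6 (495 mg at t=10 h): 495·exp(−0.06301·6) = 339.162 mg/L
Dose 7 (405 mg at t=12 h): 405·exp(−0.06301·4) = 314.767 mg/L
Dose 8 (85 mg at t=14 h): 85·exp(−0.06301·2) = 74.935 mg/L
C(16) = 182.435 + 113.816 + 119.714 + 223.659 + 205.375 + 339.162 + 314.767 + 74.935 = 1573.863 mg/L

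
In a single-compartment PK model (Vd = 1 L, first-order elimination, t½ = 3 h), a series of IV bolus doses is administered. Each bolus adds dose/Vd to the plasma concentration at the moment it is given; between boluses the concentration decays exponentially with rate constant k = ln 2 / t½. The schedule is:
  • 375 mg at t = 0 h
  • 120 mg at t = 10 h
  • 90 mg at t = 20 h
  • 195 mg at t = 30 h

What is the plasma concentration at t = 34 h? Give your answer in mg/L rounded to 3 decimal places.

81.543 mg/L

k = ln 2 / 3 = 0.23105 per h
Dose 1 (375 mg at t=0 h): 375·exp(−0.23105·34) = 0.145 mg/L
Dose 2 (120 mg at t=10 h): 120·exp(−0.23105·24) = 0.469 mg/L
Dose 3 (90 mg at t=20 h): 90·exp(−0.23105·14) = 3.544 mg/L
Dose 4 (195 mg at t=30 h): 195·exp(−0.23105·4) = 77.386 mg/L
C(34) = 0.145 + 0.469 + 3.544 + 77.386 = 81.543 mg/L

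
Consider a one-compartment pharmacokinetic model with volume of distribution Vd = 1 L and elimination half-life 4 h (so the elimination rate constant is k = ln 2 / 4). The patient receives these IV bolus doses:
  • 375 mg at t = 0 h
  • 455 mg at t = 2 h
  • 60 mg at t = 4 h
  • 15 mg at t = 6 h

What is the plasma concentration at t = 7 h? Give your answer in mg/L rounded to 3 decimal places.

351.082 mg/L

k = ln 2 / 4 = 0.17329 per h
Dose 1 (375 mg at t=0 h): 375·exp(−0.17329·7) = 111.488 mg/L
Dose 2 (455 mg at t=2 h): 455·exp(−0.17329·5) = 191.304 mg/L
Dose 3 (60 mg at t=4 h): 60·exp(−0.17329·3) = 35.676 mg/L
Dose 4 (15 mg at t=6 h): 15·exp(−0.17329·1) = 12.613 mg/L
C(7) = 111.488 + 191.304 + 35.676 + 12.613 = 351.082 mg/L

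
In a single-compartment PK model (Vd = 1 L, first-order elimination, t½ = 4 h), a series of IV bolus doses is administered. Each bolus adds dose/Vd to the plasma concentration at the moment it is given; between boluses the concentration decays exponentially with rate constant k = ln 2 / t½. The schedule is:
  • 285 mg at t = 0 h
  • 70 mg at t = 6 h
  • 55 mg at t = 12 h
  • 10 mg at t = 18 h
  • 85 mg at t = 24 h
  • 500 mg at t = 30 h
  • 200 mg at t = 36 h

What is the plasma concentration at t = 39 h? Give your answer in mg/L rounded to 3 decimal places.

231.685 mg/L

k = ln 2 / 4 = 0.17329 per h
Dose 1 (285 mg at t=0 h): 285·exp(−0.17329·39) = 0.331 mg/L
Dose 2 (70 mg at t=6 h): 70·exp(−0.17329·33) = 0.230 mg/L
Dose 3 (55 mg at t=12 h): 55·exp(−0.17329·27) = 0.511 mg/L
Dose 4 (10 mg at t=18 h): 10·exp(−0.17329·21) = 0.263 mg/L
Dose 5 (85 mg at t=24 h): 85·exp(−0.17329·15) = 6.318 mg/L
Dose 6 (500 mg at t=30 h): 500·exp(−0.17329·9) = 105.112 mg/L
Dose 7 (200 mg at t=36 h): 200·exp(−0.17329·3) = 118.921 mg/L
C(39) = 0.331 + 0.230 + 0.511 + 0.263 + 6.318 + 105.112 + 118.921 = 231.685 mg/L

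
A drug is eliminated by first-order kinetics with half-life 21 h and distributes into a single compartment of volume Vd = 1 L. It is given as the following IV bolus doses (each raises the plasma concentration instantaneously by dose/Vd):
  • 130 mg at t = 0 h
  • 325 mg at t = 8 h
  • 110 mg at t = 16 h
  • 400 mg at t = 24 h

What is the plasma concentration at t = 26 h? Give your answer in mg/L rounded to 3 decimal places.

k = ln 2 / 21 = 0.03301 per h
Dose 1 (130 mg at t=0 h): 130·exp(−0.03301·26) = 55.111 mg/L
Dose 2 (325 mg at t=8 h): 325·exp(−0.03301·18) = 179.415 mg/L
Dose 3 (110 mg at t=16 h): 110·exp(−0.03301·10) = 79.076 mg/L
Dose 4 (400 mg at t=24 h): 400·exp(−0.03301·2) = 374.447 mg/L
C(26) = 55.111 + 179.415 + 79.076 + 374.447 = 688.049 mg/L

688.049 mg/L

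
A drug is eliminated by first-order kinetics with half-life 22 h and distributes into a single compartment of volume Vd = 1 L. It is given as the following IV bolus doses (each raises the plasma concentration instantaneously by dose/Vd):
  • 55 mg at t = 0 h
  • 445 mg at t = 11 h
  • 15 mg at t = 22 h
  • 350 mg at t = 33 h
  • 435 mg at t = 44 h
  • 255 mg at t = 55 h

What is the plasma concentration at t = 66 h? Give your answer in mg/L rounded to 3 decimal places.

610.847 mg/L

k = ln 2 / 22 = 0.03151 per h
Dose 1 (55 mg at t=0 h): 55·exp(−0.03151·66) = 6.875 mg/L
Dose 2 (445 mg at t=11 h): 445·exp(−0.03151·55) = 78.666 mg/L
Dose 3 (15 mg at t=22 h): 15·exp(−0.03151·44) = 3.750 mg/L
Dose 4 (350 mg at t=33 h): 350·exp(−0.03151·33) = 123.744 mg/L
Dose 5 (435 mg at t=44 h): 435·exp(−0.03151·22) = 217.500 mg/L
Dose 6 (255 mg at t=55 h): 255·exp(−0.03151·11) = 180.312 mg/L
C(66) = 6.875 + 78.666 + 3.750 + 123.744 + 217.500 + 180.312 = 610.847 mg/L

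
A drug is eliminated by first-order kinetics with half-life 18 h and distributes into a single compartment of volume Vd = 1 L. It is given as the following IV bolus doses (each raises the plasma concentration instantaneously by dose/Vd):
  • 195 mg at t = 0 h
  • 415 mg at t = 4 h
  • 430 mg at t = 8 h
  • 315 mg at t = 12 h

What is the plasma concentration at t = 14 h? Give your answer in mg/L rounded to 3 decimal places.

1029.042 mg/L

k = ln 2 / 18 = 0.03851 per h
Dose 1 (195 mg at t=0 h): 195·exp(−0.03851·14) = 113.737 mg/L
Dose 2 (415 mg at t=4 h): 415·exp(−0.03851·10) = 282.364 mg/L
Dose 3 (430 mg at t=8 h): 430·exp(−0.03851·6) = 341.291 mg/L
Dose 4 (315 mg at t=12 h): 315·exp(−0.03851·2) = 291.651 mg/L
C(14) = 113.737 + 282.364 + 341.291 + 291.651 = 1029.042 mg/L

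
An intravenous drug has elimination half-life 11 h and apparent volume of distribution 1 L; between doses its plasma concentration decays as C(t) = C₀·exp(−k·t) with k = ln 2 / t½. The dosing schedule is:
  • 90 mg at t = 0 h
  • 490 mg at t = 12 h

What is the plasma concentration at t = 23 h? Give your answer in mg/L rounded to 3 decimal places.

266.126 mg/L

k = ln 2 / 11 = 0.06301 per h
Dose 1 (90 mg at t=0 h): 90·exp(−0.06301·23) = 21.126 mg/L
Dose 2 (490 mg at t=12 h): 490·exp(−0.06301·11) = 245.000 mg/L
C(23) = 21.126 + 245.000 = 266.126 mg/L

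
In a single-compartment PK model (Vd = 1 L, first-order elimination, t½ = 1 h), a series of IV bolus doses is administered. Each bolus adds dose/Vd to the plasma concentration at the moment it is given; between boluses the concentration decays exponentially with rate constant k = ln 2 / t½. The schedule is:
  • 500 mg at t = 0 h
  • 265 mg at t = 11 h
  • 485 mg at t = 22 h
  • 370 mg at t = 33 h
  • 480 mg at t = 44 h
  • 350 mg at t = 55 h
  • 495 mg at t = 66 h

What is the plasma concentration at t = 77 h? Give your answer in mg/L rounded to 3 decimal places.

0.242 mg/L

k = ln 2 / 1 = 0.69315 per h
Dose 1 (500 mg at t=0 h): 500·exp(−0.69315·77) = 0.000 mg/L
Dose 2 (265 mg at t=11 h): 265·exp(−0.69315·66) = 0.000 mg/L
Dose 3 (485 mg at t=22 h): 485·exp(−0.69315·55) = 0.000 mg/L
Dose 4 (370 mg at t=33 h): 370·exp(−0.69315·44) = 0.000 mg/L
Dose 5 (480 mg at t=44 h): 480·exp(−0.69315·33) = 0.000 mg/L
Dose 6 (350 mg at t=55 h): 350·exp(−0.69315·22) = 0.000 mg/L
Dose 7 (495 mg at t=66 h): 495·exp(−0.69315·11) = 0.242 mg/L
C(77) = 0.000 + 0.000 + 0.000 + 0.000 + 0.000 + 0.000 + 0.242 = 0.242 mg/L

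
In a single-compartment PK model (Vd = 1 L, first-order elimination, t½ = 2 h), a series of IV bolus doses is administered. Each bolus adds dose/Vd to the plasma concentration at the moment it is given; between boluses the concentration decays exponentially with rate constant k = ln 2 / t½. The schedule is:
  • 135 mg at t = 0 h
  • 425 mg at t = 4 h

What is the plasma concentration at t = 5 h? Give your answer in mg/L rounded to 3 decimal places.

k = ln 2 / 2 = 0.34657 per h
Dose 1 (135 mg at t=0 h): 135·exp(−0.34657·5) = 23.865 mg/L
Dose 2 (425 mg at t=4 h): 425·exp(−0.34657·1) = 300.520 mg/L
C(5) = 23.865 + 300.520 = 324.385 mg/L

324.385 mg/L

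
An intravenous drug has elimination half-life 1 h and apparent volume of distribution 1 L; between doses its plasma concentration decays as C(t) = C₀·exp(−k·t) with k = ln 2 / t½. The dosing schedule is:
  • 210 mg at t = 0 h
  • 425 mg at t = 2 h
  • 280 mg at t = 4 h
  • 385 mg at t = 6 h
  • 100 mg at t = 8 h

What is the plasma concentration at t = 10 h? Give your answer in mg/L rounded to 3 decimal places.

55.303 mg/L

k = ln 2 / 1 = 0.69315 per h
Dose 1 (210 mg at t=0 h): 210·exp(−0.69315·10) = 0.205 mg/L
Dose 2 (425 mg at t=2 h): 425·exp(−0.69315·8) = 1.660 mg/L
Dose 3 (280 mg at t=4 h): 280·exp(−0.69315·6) = 4.375 mg/L
Dose 4 (385 mg at t=6 h): 385·exp(−0.69315·4) = 24.062 mg/L
Dose 5 (100 mg at t=8 h): 100·exp(−0.69315·2) = 25.000 mg/L
C(10) = 0.205 + 1.660 + 4.375 + 24.062 + 25.000 = 55.303 mg/L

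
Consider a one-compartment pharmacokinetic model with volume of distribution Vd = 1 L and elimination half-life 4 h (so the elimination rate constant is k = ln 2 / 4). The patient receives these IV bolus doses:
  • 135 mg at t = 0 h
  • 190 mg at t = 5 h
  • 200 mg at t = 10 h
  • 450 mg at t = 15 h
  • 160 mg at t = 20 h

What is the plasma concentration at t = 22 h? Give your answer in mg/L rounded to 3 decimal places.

k = ln 2 / 4 = 0.17329 per h
Dose 1 (135 mg at t=0 h): 135·exp(−0.17329·22) = 2.983 mg/L
Dose 2 (190 mg at t=5 h): 190·exp(−0.17329·17) = 9.986 mg/L
Dose 3 (200 mg at t=10 h): 200·exp(−0.17329·12) = 25.000 mg/L
Dose 4 (450 mg at t=15 h): 450·exp(−0.17329·7) = 133.786 mg/L
Dose 5 (160 mg at t=20 h): 160·exp(−0.17329·2) = 113.137 mg/L
C(22) = 2.983 + 9.986 + 25.000 + 133.786 + 113.137 = 284.892 mg/L

284.892 mg/L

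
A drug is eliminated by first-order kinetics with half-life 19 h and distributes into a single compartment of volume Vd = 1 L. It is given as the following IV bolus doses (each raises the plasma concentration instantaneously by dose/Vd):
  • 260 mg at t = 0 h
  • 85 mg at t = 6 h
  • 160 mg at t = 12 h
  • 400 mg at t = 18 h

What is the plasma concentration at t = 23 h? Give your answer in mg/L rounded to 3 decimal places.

k = ln 2 / 19 = 0.03648 per h
Dose 1 (260 mg at t=0 h): 260·exp(−0.03648·23) = 112.349 mg/L
Dose 2 (85 mg at t=6 h): 85·exp(−0.03648·17) = 45.717 mg/L
Dose 3 (160 mg at t=12 h): 160·exp(−0.03648·11) = 107.112 mg/L
Dose 4 (400 mg at t=18 h): 400·exp(−0.03648·5) = 333.305 mg/L
C(23) = 112.349 + 45.717 + 107.112 + 333.305 = 598.483 mg/L

598.483 mg/L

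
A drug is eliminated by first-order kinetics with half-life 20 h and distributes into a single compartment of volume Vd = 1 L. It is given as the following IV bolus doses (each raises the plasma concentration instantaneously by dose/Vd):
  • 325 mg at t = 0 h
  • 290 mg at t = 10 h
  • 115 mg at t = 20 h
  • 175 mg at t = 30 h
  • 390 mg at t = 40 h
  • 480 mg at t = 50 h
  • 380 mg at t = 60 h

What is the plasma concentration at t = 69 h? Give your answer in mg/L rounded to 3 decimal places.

802.995 mg/L

k = ln 2 / 20 = 0.03466 per h
Dose 1 (325 mg at t=0 h): 325·exp(−0.03466·69) = 29.739 mg/L
Dose 2 (290 mg at t=10 h): 290·exp(−0.03466·59) = 37.528 mg/L
Dose 3 (115 mg at t=20 h): 115·exp(−0.03466·49) = 21.046 mg/L
Dose 4 (175 mg at t=30 h): 175·exp(−0.03466·39) = 45.293 mg/L
Dose 5 (390 mg at t=40 h): 390·exp(−0.03466·29) = 142.748 mg/L
Dose 6 (480 mg at t=50 h): 480·exp(−0.03466·19) = 248.464 mg/L
Dose 7 (380 mg at t=60 h): 380·exp(−0.03466·9) = 278.176 mg/L
C(69) = 29.739 + 37.528 + 21.046 + 45.293 + 142.748 + 248.464 + 278.176 = 802.995 mg/L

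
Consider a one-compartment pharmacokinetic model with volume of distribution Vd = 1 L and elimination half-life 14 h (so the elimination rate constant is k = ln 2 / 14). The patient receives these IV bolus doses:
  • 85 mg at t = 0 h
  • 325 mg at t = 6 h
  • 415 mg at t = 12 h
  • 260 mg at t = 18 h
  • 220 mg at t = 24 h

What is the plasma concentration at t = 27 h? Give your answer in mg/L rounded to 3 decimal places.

k = ln 2 / 14 = 0.04951 per h
Dose 1 (85 mg at t=0 h): 85·exp(−0.04951·27) = 22.329 mg/L
Dose 2 (325 mg at t=6 h): 325·exp(−0.04951·21) = 114.905 mg/L
Dose 3 (415 mg at t=12 h): 415·exp(−0.04951·15) = 197.477 mg/L
Dose 4 (260 mg at t=18 h): 260·exp(−0.04951·9) = 166.515 mg/L
Dose 5 (220 mg at t=24 h): 220·exp(−0.04951·3) = 189.634 mg/L
C(27) = 22.329 + 114.905 + 197.477 + 166.515 + 189.634 = 690.859 mg/L

690.859 mg/L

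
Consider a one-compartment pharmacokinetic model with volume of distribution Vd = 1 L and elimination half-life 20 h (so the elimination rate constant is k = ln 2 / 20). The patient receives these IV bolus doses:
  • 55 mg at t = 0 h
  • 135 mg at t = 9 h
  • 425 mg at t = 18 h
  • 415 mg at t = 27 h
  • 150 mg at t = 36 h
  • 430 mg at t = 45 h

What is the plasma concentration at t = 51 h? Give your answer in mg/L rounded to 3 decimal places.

k = ln 2 / 20 = 0.03466 per h
Dose 1 (55 mg at t=0 h): 55·exp(−0.03466·51) = 9.392 mg/L
Dose 2 (135 mg at t=9 h): 135·exp(−0.03466·42) = 31.490 mg/L
Dose 3 (425 mg at t=18 h): 425·exp(−0.03466·33) = 135.422 mg/L
Dose 4 (415 mg at t=27 h): 415·exp(−0.03466·24) = 180.639 mg/L
Dose 5 (150 mg at t=36 h): 150·exp(−0.03466·15) = 89.191 mg/L
Dose 6 (430 mg at t=45 h): 430·exp(−0.03466·6) = 349.269 mg/L
C(51) = 9.392 + 31.490 + 135.422 + 180.639 + 89.191 + 349.269 = 795.402 mg/L

795.402 mg/L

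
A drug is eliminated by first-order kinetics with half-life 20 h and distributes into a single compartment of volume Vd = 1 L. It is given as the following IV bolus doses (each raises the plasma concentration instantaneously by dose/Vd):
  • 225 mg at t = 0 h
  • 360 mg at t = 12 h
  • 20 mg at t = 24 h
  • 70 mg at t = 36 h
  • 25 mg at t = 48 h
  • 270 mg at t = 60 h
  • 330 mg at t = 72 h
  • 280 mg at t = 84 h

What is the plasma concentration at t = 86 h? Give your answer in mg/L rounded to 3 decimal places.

k = ln 2 / 20 = 0.03466 per h
Dose 1 (225 mg at t=0 h): 225·exp(−0.03466·86) = 11.422 mg/L
Dose 2 (360 mg at t=12 h): 360·exp(−0.03466·74) = 27.701 mg/L
Dose 3 (20 mg at t=24 h): 20·exp(−0.03466·62) = 2.333 mg/L
Dose 4 (70 mg at t=36 h): 70·exp(−0.03466·50) = 12.374 mg/L
Dose 5 (25 mg at t=48 h): 25·exp(−0.03466·38) = 6.699 mg/L
Dose 6 (270 mg at t=60 h): 270·exp(−0.03466·26) = 109.654 mg/L
Dose 7 (330 mg at t=72 h): 330·exp(−0.03466·14) = 203.139 mg/L
Dose 8 (280 mg at t=84 h): 280·exp(−0.03466·2) = 261.249 mg/L
C(86) = 11.422 + 27.701 + 2.333 + 12.374 + 6.699 + 109.654 + 203.139 + 261.249 = 634.571 mg/L

634.571 mg/L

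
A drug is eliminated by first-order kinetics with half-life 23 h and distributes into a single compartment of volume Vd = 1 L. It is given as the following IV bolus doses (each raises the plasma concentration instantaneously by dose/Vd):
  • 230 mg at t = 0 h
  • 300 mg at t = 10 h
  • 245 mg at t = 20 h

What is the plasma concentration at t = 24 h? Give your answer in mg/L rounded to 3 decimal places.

525.499 mg/L

k = ln 2 / 23 = 0.03014 per h
Dose 1 (230 mg at t=0 h): 230·exp(−0.03014·24) = 111.586 mg/L
Dose 2 (300 mg at t=10 h): 300·exp(−0.03014·14) = 196.737 mg/L
Dose 3 (245 mg at t=20 h): 245·exp(−0.03014·4) = 217.177 mg/L
C(24) = 111.586 + 196.737 + 217.177 = 525.499 mg/L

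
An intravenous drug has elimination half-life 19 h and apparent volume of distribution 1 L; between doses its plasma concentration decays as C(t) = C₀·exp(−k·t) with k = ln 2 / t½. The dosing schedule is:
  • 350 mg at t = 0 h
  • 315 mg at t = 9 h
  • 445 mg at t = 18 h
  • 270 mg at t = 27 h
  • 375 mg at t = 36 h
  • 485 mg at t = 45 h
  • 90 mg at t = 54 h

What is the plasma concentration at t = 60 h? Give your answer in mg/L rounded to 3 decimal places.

774.519 mg/L

k = ln 2 / 19 = 0.03648 per h
Dose 1 (350 mg at t=0 h): 350·exp(−0.03648·60) = 39.215 mg/L
Dose 2 (315 mg at t=9 h): 315·exp(−0.03648·51) = 49.010 mg/L
Dose 3 (445 mg at t=18 h): 445·exp(−0.03648·42) = 96.145 mg/L
Dose 4 (270 mg at t=27 h): 270·exp(−0.03648·33) = 81.007 mg/L
Dose 5 (375 mg at t=36 h): 375·exp(−0.03648·24) = 156.237 mg/L
Dose 6 (485 mg at t=45 h): 485·exp(−0.03648·15) = 280.599 mg/L
Dose 7 (90 mg at t=54 h): 90·exp(−0.03648·6) = 72.307 mg/L
C(60) = 39.215 + 49.010 + 96.145 + 81.007 + 156.237 + 280.599 + 72.307 = 774.519 mg/L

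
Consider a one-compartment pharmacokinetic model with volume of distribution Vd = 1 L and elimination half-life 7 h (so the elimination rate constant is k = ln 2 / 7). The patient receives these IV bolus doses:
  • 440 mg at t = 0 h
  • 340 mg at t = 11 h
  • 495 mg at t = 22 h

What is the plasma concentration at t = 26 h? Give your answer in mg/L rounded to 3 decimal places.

k = ln 2 / 7 = 0.09902 per h
Dose 1 (440 mg at t=0 h): 440·exp(−0.09902·26) = 33.523 mg/L
Dose 2 (340 mg at t=11 h): 340·exp(−0.09902·15) = 76.987 mg/L
Dose 3 (495 mg at t=22 h): 495·exp(−0.09902·4) = 333.110 mg/L
C(26) = 33.523 + 76.987 + 333.110 = 443.620 mg/L

443.620 mg/L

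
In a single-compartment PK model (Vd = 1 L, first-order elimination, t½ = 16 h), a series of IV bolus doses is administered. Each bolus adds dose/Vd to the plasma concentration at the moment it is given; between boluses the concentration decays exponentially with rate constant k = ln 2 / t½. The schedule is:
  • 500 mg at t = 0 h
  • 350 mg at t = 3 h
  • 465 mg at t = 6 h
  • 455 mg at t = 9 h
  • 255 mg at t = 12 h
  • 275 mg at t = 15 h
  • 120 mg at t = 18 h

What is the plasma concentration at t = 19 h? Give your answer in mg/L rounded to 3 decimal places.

k = ln 2 / 16 = 0.04332 per h
Dose 1 (500 mg at t=0 h): 500·exp(−0.04332·19) = 219.532 mg/L
Dose 2 (350 mg at t=3 h): 350·exp(−0.04332·16) = 175.000 mg/L
Dose 3 (465 mg at t=6 h): 465·exp(−0.04332·13) = 264.768 mg/L
Dose 4 (455 mg at t=9 h): 455·exp(−0.04332·10) = 295.031 mg/L
Dose 5 (255 mg at t=12 h): 255·exp(−0.04332·7) = 188.295 mg/L
Dose 6 (275 mg at t=15 h): 275·exp(−0.04332·4) = 231.247 mg/L
Dose 7 (120 mg at t=18 h): 120·exp(−0.04332·1) = 114.912 mg/L
C(19) = 219.532 + 175.000 + 264.768 + 295.031 + 188.295 + 231.247 + 114.912 = 1488.785 mg/L

1488.785 mg/L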